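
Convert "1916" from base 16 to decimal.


Input: "1916" in base 16
Positional expansion:
  Digit '1' (value 1) x 16^3 = 4096
  Digit '9' (value 9) x 16^2 = 2304
  Digit '1' (value 1) x 16^1 = 16
  Digit '6' (value 6) x 16^0 = 6
Sum = 6422

6422


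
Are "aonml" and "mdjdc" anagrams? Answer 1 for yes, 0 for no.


Strings: "aonml", "mdjdc"
Sorted first:  almno
Sorted second: cddjm
Differ at position 0: 'a' vs 'c' => not anagrams

0


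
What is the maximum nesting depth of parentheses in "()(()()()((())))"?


Input: "()(()()()((())))"
Tracking depth:
  Position 0 '(': depth becomes 1
  Position 1 ')': depth becomes 0
  Position 2 '(': depth becomes 1
  Position 3 '(': depth becomes 2
  Position 4 ')': depth becomes 1
  Position 5 '(': depth becomes 2
  Position 6 ')': depth becomes 1
  Position 7 '(': depth becomes 2
  Position 8 ')': depth becomes 1
  Position 9 '(': depth becomes 2
  Position 10 '(': depth becomes 3
  Position 11 '(': depth becomes 4
  Position 12 ')': depth becomes 3
  Position 13 ')': depth becomes 2
  Position 14 ')': depth becomes 1
  Position 15 ')': depth becomes 0
Maximum depth reached: 4

4


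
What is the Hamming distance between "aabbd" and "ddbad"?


Comparing "aabbd" and "ddbad" position by position:
  Position 0: 'a' vs 'd' => differ
  Position 1: 'a' vs 'd' => differ
  Position 2: 'b' vs 'b' => same
  Position 3: 'b' vs 'a' => differ
  Position 4: 'd' vs 'd' => same
Total differences (Hamming distance): 3

3


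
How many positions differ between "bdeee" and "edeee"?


Comparing "bdeee" and "edeee" position by position:
  Position 0: 'b' vs 'e' => DIFFER
  Position 1: 'd' vs 'd' => same
  Position 2: 'e' vs 'e' => same
  Position 3: 'e' vs 'e' => same
  Position 4: 'e' vs 'e' => same
Positions that differ: 1

1


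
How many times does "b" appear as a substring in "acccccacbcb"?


Searching for "b" in "acccccacbcb"
Scanning each position:
  Position 0: "a" => no
  Position 1: "c" => no
  Position 2: "c" => no
  Position 3: "c" => no
  Position 4: "c" => no
  Position 5: "c" => no
  Position 6: "a" => no
  Position 7: "c" => no
  Position 8: "b" => MATCH
  Position 9: "c" => no
  Position 10: "b" => MATCH
Total occurrences: 2

2


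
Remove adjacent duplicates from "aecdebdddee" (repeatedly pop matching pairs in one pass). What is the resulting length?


Input: aecdebdddee
Stack-based adjacent duplicate removal:
  Read 'a': push. Stack: a
  Read 'e': push. Stack: ae
  Read 'c': push. Stack: aec
  Read 'd': push. Stack: aecd
  Read 'e': push. Stack: aecde
  Read 'b': push. Stack: aecdeb
  Read 'd': push. Stack: aecdebd
  Read 'd': matches stack top 'd' => pop. Stack: aecdeb
  Read 'd': push. Stack: aecdebd
  Read 'e': push. Stack: aecdebde
  Read 'e': matches stack top 'e' => pop. Stack: aecdebd
Final stack: "aecdebd" (length 7)

7


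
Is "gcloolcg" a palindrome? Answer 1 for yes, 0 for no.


Input: gcloolcg
Reversed: gcloolcg
  Compare pos 0 ('g') with pos 7 ('g'): match
  Compare pos 1 ('c') with pos 6 ('c'): match
  Compare pos 2 ('l') with pos 5 ('l'): match
  Compare pos 3 ('o') with pos 4 ('o'): match
Result: palindrome

1


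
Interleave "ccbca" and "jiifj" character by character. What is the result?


Interleaving "ccbca" and "jiifj":
  Position 0: 'c' from first, 'j' from second => "cj"
  Position 1: 'c' from first, 'i' from second => "ci"
  Position 2: 'b' from first, 'i' from second => "bi"
  Position 3: 'c' from first, 'f' from second => "cf"
  Position 4: 'a' from first, 'j' from second => "aj"
Result: cjcibicfaj

cjcibicfaj


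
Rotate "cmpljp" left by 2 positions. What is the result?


Input: "cmpljp", rotate left by 2
First 2 characters: "cm"
Remaining characters: "pljp"
Concatenate remaining + first: "pljp" + "cm" = "pljpcm"

pljpcm


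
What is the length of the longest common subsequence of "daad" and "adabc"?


LCS of "daad" and "adabc"
DP table:
           a    d    a    b    c
      0    0    0    0    0    0
  d   0    0    1    1    1    1
  a   0    1    1    2    2    2
  a   0    1    1    2    2    2
  d   0    1    2    2    2    2
LCS length = dp[4][5] = 2

2


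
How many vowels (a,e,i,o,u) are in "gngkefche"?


Input: gngkefche
Checking each character:
  'g' at position 0: consonant
  'n' at position 1: consonant
  'g' at position 2: consonant
  'k' at position 3: consonant
  'e' at position 4: vowel (running total: 1)
  'f' at position 5: consonant
  'c' at position 6: consonant
  'h' at position 7: consonant
  'e' at position 8: vowel (running total: 2)
Total vowels: 2

2


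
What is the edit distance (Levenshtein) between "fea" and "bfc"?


Computing edit distance: "fea" -> "bfc"
DP table:
           b    f    c
      0    1    2    3
  f   1    1    1    2
  e   2    2    2    2
  a   3    3    3    3
Edit distance = dp[3][3] = 3

3


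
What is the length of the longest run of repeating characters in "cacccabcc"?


Input: "cacccabcc"
Scanning for longest run:
  Position 1 ('a'): new char, reset run to 1
  Position 2 ('c'): new char, reset run to 1
  Position 3 ('c'): continues run of 'c', length=2
  Position 4 ('c'): continues run of 'c', length=3
  Position 5 ('a'): new char, reset run to 1
  Position 6 ('b'): new char, reset run to 1
  Position 7 ('c'): new char, reset run to 1
  Position 8 ('c'): continues run of 'c', length=2
Longest run: 'c' with length 3

3


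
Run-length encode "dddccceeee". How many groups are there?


Input: dddccceeee
Scanning for consecutive runs:
  Group 1: 'd' x 3 (positions 0-2)
  Group 2: 'c' x 3 (positions 3-5)
  Group 3: 'e' x 4 (positions 6-9)
Total groups: 3

3


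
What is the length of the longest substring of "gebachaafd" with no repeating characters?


Input: "gebachaafd"
Sliding window (track last position of each char):
  Position 0 ('g'): window [0,0] length 1 -- new best
  Position 1 ('e'): window [0,1] length 2 -- new best
  Position 2 ('b'): window [0,2] length 3 -- new best
  Position 3 ('a'): window [0,3] length 4 -- new best
  Position 4 ('c'): window [0,4] length 5 -- new best
  Position 5 ('h'): window [0,5] length 6 -- new best
  Position 6 ('a'): repeat (last at 3), move window start to 4
  Position 6 ('a'): window [4,6] length 3
  Position 7 ('a'): repeat (last at 6), move window start to 7
  Position 7 ('a'): window [7,7] length 1
  Position 8 ('f'): window [7,8] length 2
  Position 9 ('d'): window [7,9] length 3
Longest substring with no repeats: "gebach" with length 6

6


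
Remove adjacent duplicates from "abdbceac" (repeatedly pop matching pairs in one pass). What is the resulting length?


Input: abdbceac
Stack-based adjacent duplicate removal:
  Read 'a': push. Stack: a
  Read 'b': push. Stack: ab
  Read 'd': push. Stack: abd
  Read 'b': push. Stack: abdb
  Read 'c': push. Stack: abdbc
  Read 'e': push. Stack: abdbce
  Read 'a': push. Stack: abdbcea
  Read 'c': push. Stack: abdbceac
Final stack: "abdbceac" (length 8)

8


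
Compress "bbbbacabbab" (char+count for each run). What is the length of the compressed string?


Input: bbbbacabbab
Runs:
  'b' x 4 => "b4"
  'a' x 1 => "a1"
  'c' x 1 => "c1"
  'a' x 1 => "a1"
  'b' x 2 => "b2"
  'a' x 1 => "a1"
  'b' x 1 => "b1"
Compressed: "b4a1c1a1b2a1b1"
Compressed length: 14

14


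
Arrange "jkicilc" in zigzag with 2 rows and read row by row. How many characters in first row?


Zigzag "jkicilc" into 2 rows:
Placing characters:
  'j' => row 0
  'k' => row 1
  'i' => row 0
  'c' => row 1
  'i' => row 0
  'l' => row 1
  'c' => row 0
Rows:
  Row 0: "jiic"
  Row 1: "kcl"
First row length: 4

4


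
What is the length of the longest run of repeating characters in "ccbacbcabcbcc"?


Input: "ccbacbcabcbcc"
Scanning for longest run:
  Position 1 ('c'): continues run of 'c', length=2
  Position 2 ('b'): new char, reset run to 1
  Position 3 ('a'): new char, reset run to 1
  Position 4 ('c'): new char, reset run to 1
  Position 5 ('b'): new char, reset run to 1
  Position 6 ('c'): new char, reset run to 1
  Position 7 ('a'): new char, reset run to 1
  Position 8 ('b'): new char, reset run to 1
  Position 9 ('c'): new char, reset run to 1
  Position 10 ('b'): new char, reset run to 1
  Position 11 ('c'): new char, reset run to 1
  Position 12 ('c'): continues run of 'c', length=2
Longest run: 'c' with length 2

2


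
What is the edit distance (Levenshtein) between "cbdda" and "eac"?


Computing edit distance: "cbdda" -> "eac"
DP table:
           e    a    c
      0    1    2    3
  c   1    1    2    2
  b   2    2    2    3
  d   3    3    3    3
  d   4    4    4    4
  a   5    5    4    5
Edit distance = dp[5][3] = 5

5


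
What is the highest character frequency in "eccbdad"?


Input: eccbdad
Character counts:
  'a': 1
  'b': 1
  'c': 2
  'd': 2
  'e': 1
Maximum frequency: 2

2


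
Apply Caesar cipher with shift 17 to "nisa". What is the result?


Caesar cipher: shift "nisa" by 17
  'n' (pos 13) + 17 = pos 4 = 'e'
  'i' (pos 8) + 17 = pos 25 = 'z'
  's' (pos 18) + 17 = pos 9 = 'j'
  'a' (pos 0) + 17 = pos 17 = 'r'
Result: ezjr

ezjr


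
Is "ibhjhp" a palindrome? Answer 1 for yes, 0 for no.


Input: ibhjhp
Reversed: phjhbi
  Compare pos 0 ('i') with pos 5 ('p'): MISMATCH
  Compare pos 1 ('b') with pos 4 ('h'): MISMATCH
  Compare pos 2 ('h') with pos 3 ('j'): MISMATCH
Result: not a palindrome

0


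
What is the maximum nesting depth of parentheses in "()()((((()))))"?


Input: "()()((((()))))"
Tracking depth:
  Position 0 '(': depth becomes 1
  Position 1 ')': depth becomes 0
  Position 2 '(': depth becomes 1
  Position 3 ')': depth becomes 0
  Position 4 '(': depth becomes 1
  Position 5 '(': depth becomes 2
  Position 6 '(': depth becomes 3
  Position 7 '(': depth becomes 4
  Position 8 '(': depth becomes 5
  Position 9 ')': depth becomes 4
  Position 10 ')': depth becomes 3
  Position 11 ')': depth becomes 2
  Position 12 ')': depth becomes 1
  Position 13 ')': depth becomes 0
Maximum depth reached: 5

5


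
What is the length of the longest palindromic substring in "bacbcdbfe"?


Input: "bacbcdbfe"
Checking substrings for palindromes:
  [2:5] "cbc" (len 3) => palindrome
Longest palindromic substring: "cbc" with length 3

3


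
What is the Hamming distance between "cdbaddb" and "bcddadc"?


Comparing "cdbaddb" and "bcddadc" position by position:
  Position 0: 'c' vs 'b' => differ
  Position 1: 'd' vs 'c' => differ
  Position 2: 'b' vs 'd' => differ
  Position 3: 'a' vs 'd' => differ
  Position 4: 'd' vs 'a' => differ
  Position 5: 'd' vs 'd' => same
  Position 6: 'b' vs 'c' => differ
Total differences (Hamming distance): 6

6


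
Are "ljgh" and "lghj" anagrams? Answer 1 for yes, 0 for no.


Strings: "ljgh", "lghj"
Sorted first:  ghjl
Sorted second: ghjl
Sorted forms match => anagrams

1


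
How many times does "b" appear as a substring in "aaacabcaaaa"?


Searching for "b" in "aaacabcaaaa"
Scanning each position:
  Position 0: "a" => no
  Position 1: "a" => no
  Position 2: "a" => no
  Position 3: "c" => no
  Position 4: "a" => no
  Position 5: "b" => MATCH
  Position 6: "c" => no
  Position 7: "a" => no
  Position 8: "a" => no
  Position 9: "a" => no
  Position 10: "a" => no
Total occurrences: 1

1


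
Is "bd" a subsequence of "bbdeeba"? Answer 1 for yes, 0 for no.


Check if "bd" is a subsequence of "bbdeeba"
Greedy scan:
  Position 0 ('b'): matches sub[0] = 'b'
  Position 1 ('b'): no match needed
  Position 2 ('d'): matches sub[1] = 'd'
  Position 3 ('e'): no match needed
  Position 4 ('e'): no match needed
  Position 5 ('b'): no match needed
  Position 6 ('a'): no match needed
All 2 characters matched => is a subsequence

1


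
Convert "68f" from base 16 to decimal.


Input: "68f" in base 16
Positional expansion:
  Digit '6' (value 6) x 16^2 = 1536
  Digit '8' (value 8) x 16^1 = 128
  Digit 'f' (value 15) x 16^0 = 15
Sum = 1679

1679


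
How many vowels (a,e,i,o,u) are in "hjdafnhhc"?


Input: hjdafnhhc
Checking each character:
  'h' at position 0: consonant
  'j' at position 1: consonant
  'd' at position 2: consonant
  'a' at position 3: vowel (running total: 1)
  'f' at position 4: consonant
  'n' at position 5: consonant
  'h' at position 6: consonant
  'h' at position 7: consonant
  'c' at position 8: consonant
Total vowels: 1

1


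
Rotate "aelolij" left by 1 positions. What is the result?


Input: "aelolij", rotate left by 1
First 1 characters: "a"
Remaining characters: "elolij"
Concatenate remaining + first: "elolij" + "a" = "elolija"

elolija


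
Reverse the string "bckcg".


Input: bckcg
Reading characters right to left:
  Position 4: 'g'
  Position 3: 'c'
  Position 2: 'k'
  Position 1: 'c'
  Position 0: 'b'
Reversed: gckcb

gckcb


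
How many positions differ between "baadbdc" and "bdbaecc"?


Comparing "baadbdc" and "bdbaecc" position by position:
  Position 0: 'b' vs 'b' => same
  Position 1: 'a' vs 'd' => DIFFER
  Position 2: 'a' vs 'b' => DIFFER
  Position 3: 'd' vs 'a' => DIFFER
  Position 4: 'b' vs 'e' => DIFFER
  Position 5: 'd' vs 'c' => DIFFER
  Position 6: 'c' vs 'c' => same
Positions that differ: 5

5


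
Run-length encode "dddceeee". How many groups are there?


Input: dddceeee
Scanning for consecutive runs:
  Group 1: 'd' x 3 (positions 0-2)
  Group 2: 'c' x 1 (positions 3-3)
  Group 3: 'e' x 4 (positions 4-7)
Total groups: 3

3


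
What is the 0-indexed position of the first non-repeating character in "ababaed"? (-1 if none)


Input: ababaed
Character frequencies:
  'a': 3
  'b': 2
  'd': 1
  'e': 1
Scanning left to right for freq == 1:
  Position 0 ('a'): freq=3, skip
  Position 1 ('b'): freq=2, skip
  Position 2 ('a'): freq=3, skip
  Position 3 ('b'): freq=2, skip
  Position 4 ('a'): freq=3, skip
  Position 5 ('e'): unique! => answer = 5

5


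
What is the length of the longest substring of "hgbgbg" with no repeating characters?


Input: "hgbgbg"
Sliding window (track last position of each char):
  Position 0 ('h'): window [0,0] length 1 -- new best
  Position 1 ('g'): window [0,1] length 2 -- new best
  Position 2 ('b'): window [0,2] length 3 -- new best
  Position 3 ('g'): repeat (last at 1), move window start to 2
  Position 3 ('g'): window [2,3] length 2
  Position 4 ('b'): repeat (last at 2), move window start to 3
  Position 4 ('b'): window [3,4] length 2
  Position 5 ('g'): repeat (last at 3), move window start to 4
  Position 5 ('g'): window [4,5] length 2
Longest substring with no repeats: "hgb" with length 3

3


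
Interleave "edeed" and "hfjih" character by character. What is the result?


Interleaving "edeed" and "hfjih":
  Position 0: 'e' from first, 'h' from second => "eh"
  Position 1: 'd' from first, 'f' from second => "df"
  Position 2: 'e' from first, 'j' from second => "ej"
  Position 3: 'e' from first, 'i' from second => "ei"
  Position 4: 'd' from first, 'h' from second => "dh"
Result: ehdfejeidh

ehdfejeidh


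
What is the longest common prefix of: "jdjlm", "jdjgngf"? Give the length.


Words: jdjlm, jdjgngf
  Position 0: all 'j' => match
  Position 1: all 'd' => match
  Position 2: all 'j' => match
  Position 3: ('l', 'g') => mismatch, stop
LCP = "jdj" (length 3)

3


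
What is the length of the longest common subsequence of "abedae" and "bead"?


LCS of "abedae" and "bead"
DP table:
           b    e    a    d
      0    0    0    0    0
  a   0    0    0    1    1
  b   0    1    1    1    1
  e   0    1    2    2    2
  d   0    1    2    2    3
  a   0    1    2    3    3
  e   0    1    2    3    3
LCS length = dp[6][4] = 3

3


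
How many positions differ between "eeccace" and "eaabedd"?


Comparing "eeccace" and "eaabedd" position by position:
  Position 0: 'e' vs 'e' => same
  Position 1: 'e' vs 'a' => DIFFER
  Position 2: 'c' vs 'a' => DIFFER
  Position 3: 'c' vs 'b' => DIFFER
  Position 4: 'a' vs 'e' => DIFFER
  Position 5: 'c' vs 'd' => DIFFER
  Position 6: 'e' vs 'd' => DIFFER
Positions that differ: 6

6


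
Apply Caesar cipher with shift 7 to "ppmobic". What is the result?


Caesar cipher: shift "ppmobic" by 7
  'p' (pos 15) + 7 = pos 22 = 'w'
  'p' (pos 15) + 7 = pos 22 = 'w'
  'm' (pos 12) + 7 = pos 19 = 't'
  'o' (pos 14) + 7 = pos 21 = 'v'
  'b' (pos 1) + 7 = pos 8 = 'i'
  'i' (pos 8) + 7 = pos 15 = 'p'
  'c' (pos 2) + 7 = pos 9 = 'j'
Result: wwtvipj

wwtvipj


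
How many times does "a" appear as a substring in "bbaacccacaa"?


Searching for "a" in "bbaacccacaa"
Scanning each position:
  Position 0: "b" => no
  Position 1: "b" => no
  Position 2: "a" => MATCH
  Position 3: "a" => MATCH
  Position 4: "c" => no
  Position 5: "c" => no
  Position 6: "c" => no
  Position 7: "a" => MATCH
  Position 8: "c" => no
  Position 9: "a" => MATCH
  Position 10: "a" => MATCH
Total occurrences: 5

5


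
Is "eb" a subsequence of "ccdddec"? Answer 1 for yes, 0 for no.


Check if "eb" is a subsequence of "ccdddec"
Greedy scan:
  Position 0 ('c'): no match needed
  Position 1 ('c'): no match needed
  Position 2 ('d'): no match needed
  Position 3 ('d'): no match needed
  Position 4 ('d'): no match needed
  Position 5 ('e'): matches sub[0] = 'e'
  Position 6 ('c'): no match needed
Only matched 1/2 characters => not a subsequence

0


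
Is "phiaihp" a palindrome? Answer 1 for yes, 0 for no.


Input: phiaihp
Reversed: phiaihp
  Compare pos 0 ('p') with pos 6 ('p'): match
  Compare pos 1 ('h') with pos 5 ('h'): match
  Compare pos 2 ('i') with pos 4 ('i'): match
Result: palindrome

1


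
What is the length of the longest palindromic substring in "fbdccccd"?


Input: "fbdccccd"
Checking substrings for palindromes:
  [2:8] "dccccd" (len 6) => palindrome
  [3:7] "cccc" (len 4) => palindrome
  [3:6] "ccc" (len 3) => palindrome
  [4:7] "ccc" (len 3) => palindrome
  [3:5] "cc" (len 2) => palindrome
  [4:6] "cc" (len 2) => palindrome
Longest palindromic substring: "dccccd" with length 6

6


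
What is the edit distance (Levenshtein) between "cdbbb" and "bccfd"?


Computing edit distance: "cdbbb" -> "bccfd"
DP table:
           b    c    c    f    d
      0    1    2    3    4    5
  c   1    1    1    2    3    4
  d   2    2    2    2    3    3
  b   3    2    3    3    3    4
  b   4    3    3    4    4    4
  b   5    4    4    4    5    5
Edit distance = dp[5][5] = 5

5


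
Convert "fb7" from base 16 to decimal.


Input: "fb7" in base 16
Positional expansion:
  Digit 'f' (value 15) x 16^2 = 3840
  Digit 'b' (value 11) x 16^1 = 176
  Digit '7' (value 7) x 16^0 = 7
Sum = 4023

4023


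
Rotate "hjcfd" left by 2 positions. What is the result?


Input: "hjcfd", rotate left by 2
First 2 characters: "hj"
Remaining characters: "cfd"
Concatenate remaining + first: "cfd" + "hj" = "cfdhj"

cfdhj


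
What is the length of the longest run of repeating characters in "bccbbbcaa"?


Input: "bccbbbcaa"
Scanning for longest run:
  Position 1 ('c'): new char, reset run to 1
  Position 2 ('c'): continues run of 'c', length=2
  Position 3 ('b'): new char, reset run to 1
  Position 4 ('b'): continues run of 'b', length=2
  Position 5 ('b'): continues run of 'b', length=3
  Position 6 ('c'): new char, reset run to 1
  Position 7 ('a'): new char, reset run to 1
  Position 8 ('a'): continues run of 'a', length=2
Longest run: 'b' with length 3

3


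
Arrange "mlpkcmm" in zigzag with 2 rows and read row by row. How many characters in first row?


Zigzag "mlpkcmm" into 2 rows:
Placing characters:
  'm' => row 0
  'l' => row 1
  'p' => row 0
  'k' => row 1
  'c' => row 0
  'm' => row 1
  'm' => row 0
Rows:
  Row 0: "mpcm"
  Row 1: "lkm"
First row length: 4

4


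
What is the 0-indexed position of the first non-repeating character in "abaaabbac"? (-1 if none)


Input: abaaabbac
Character frequencies:
  'a': 5
  'b': 3
  'c': 1
Scanning left to right for freq == 1:
  Position 0 ('a'): freq=5, skip
  Position 1 ('b'): freq=3, skip
  Position 2 ('a'): freq=5, skip
  Position 3 ('a'): freq=5, skip
  Position 4 ('a'): freq=5, skip
  Position 5 ('b'): freq=3, skip
  Position 6 ('b'): freq=3, skip
  Position 7 ('a'): freq=5, skip
  Position 8 ('c'): unique! => answer = 8

8


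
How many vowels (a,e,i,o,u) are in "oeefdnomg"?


Input: oeefdnomg
Checking each character:
  'o' at position 0: vowel (running total: 1)
  'e' at position 1: vowel (running total: 2)
  'e' at position 2: vowel (running total: 3)
  'f' at position 3: consonant
  'd' at position 4: consonant
  'n' at position 5: consonant
  'o' at position 6: vowel (running total: 4)
  'm' at position 7: consonant
  'g' at position 8: consonant
Total vowels: 4

4


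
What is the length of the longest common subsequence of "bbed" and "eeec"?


LCS of "bbed" and "eeec"
DP table:
           e    e    e    c
      0    0    0    0    0
  b   0    0    0    0    0
  b   0    0    0    0    0
  e   0    1    1    1    1
  d   0    1    1    1    1
LCS length = dp[4][4] = 1

1


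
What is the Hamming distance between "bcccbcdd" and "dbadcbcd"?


Comparing "bcccbcdd" and "dbadcbcd" position by position:
  Position 0: 'b' vs 'd' => differ
  Position 1: 'c' vs 'b' => differ
  Position 2: 'c' vs 'a' => differ
  Position 3: 'c' vs 'd' => differ
  Position 4: 'b' vs 'c' => differ
  Position 5: 'c' vs 'b' => differ
  Position 6: 'd' vs 'c' => differ
  Position 7: 'd' vs 'd' => same
Total differences (Hamming distance): 7

7


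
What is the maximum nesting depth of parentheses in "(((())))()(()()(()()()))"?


Input: "(((())))()(()()(()()()))"
Tracking depth:
  Position 0 '(': depth becomes 1
  Position 1 '(': depth becomes 2
  Position 2 '(': depth becomes 3
  Position 3 '(': depth becomes 4
  Position 4 ')': depth becomes 3
  Position 5 ')': depth becomes 2
  Position 6 ')': depth becomes 1
  Position 7 ')': depth becomes 0
  Position 8 '(': depth becomes 1
  Position 9 ')': depth becomes 0
  Position 10 '(': depth becomes 1
  Position 11 '(': depth becomes 2
  Position 12 ')': depth becomes 1
  Position 13 '(': depth becomes 2
  Position 14 ')': depth becomes 1
  Position 15 '(': depth becomes 2
  Position 16 '(': depth becomes 3
  Position 17 ')': depth becomes 2
  Position 18 '(': depth becomes 3
  Position 19 ')': depth becomes 2
  Position 20 '(': depth becomes 3
  Position 21 ')': depth becomes 2
  Position 22 ')': depth becomes 1
  Position 23 ')': depth becomes 0
Maximum depth reached: 4

4


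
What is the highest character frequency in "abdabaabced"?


Input: abdabaabced
Character counts:
  'a': 4
  'b': 3
  'c': 1
  'd': 2
  'e': 1
Maximum frequency: 4

4


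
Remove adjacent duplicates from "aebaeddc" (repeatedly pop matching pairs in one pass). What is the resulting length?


Input: aebaeddc
Stack-based adjacent duplicate removal:
  Read 'a': push. Stack: a
  Read 'e': push. Stack: ae
  Read 'b': push. Stack: aeb
  Read 'a': push. Stack: aeba
  Read 'e': push. Stack: aebae
  Read 'd': push. Stack: aebaed
  Read 'd': matches stack top 'd' => pop. Stack: aebae
  Read 'c': push. Stack: aebaec
Final stack: "aebaec" (length 6)

6


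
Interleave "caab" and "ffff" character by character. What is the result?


Interleaving "caab" and "ffff":
  Position 0: 'c' from first, 'f' from second => "cf"
  Position 1: 'a' from first, 'f' from second => "af"
  Position 2: 'a' from first, 'f' from second => "af"
  Position 3: 'b' from first, 'f' from second => "bf"
Result: cfafafbf

cfafafbf


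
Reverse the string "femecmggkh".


Input: femecmggkh
Reading characters right to left:
  Position 9: 'h'
  Position 8: 'k'
  Position 7: 'g'
  Position 6: 'g'
  Position 5: 'm'
  Position 4: 'c'
  Position 3: 'e'
  Position 2: 'm'
  Position 1: 'e'
  Position 0: 'f'
Reversed: hkggmcemef

hkggmcemef


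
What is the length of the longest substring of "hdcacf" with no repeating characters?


Input: "hdcacf"
Sliding window (track last position of each char):
  Position 0 ('h'): window [0,0] length 1 -- new best
  Position 1 ('d'): window [0,1] length 2 -- new best
  Position 2 ('c'): window [0,2] length 3 -- new best
  Position 3 ('a'): window [0,3] length 4 -- new best
  Position 4 ('c'): repeat (last at 2), move window start to 3
  Position 4 ('c'): window [3,4] length 2
  Position 5 ('f'): window [3,5] length 3
Longest substring with no repeats: "hdca" with length 4

4


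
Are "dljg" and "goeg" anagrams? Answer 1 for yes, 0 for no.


Strings: "dljg", "goeg"
Sorted first:  dgjl
Sorted second: eggo
Differ at position 0: 'd' vs 'e' => not anagrams

0


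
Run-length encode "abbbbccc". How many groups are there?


Input: abbbbccc
Scanning for consecutive runs:
  Group 1: 'a' x 1 (positions 0-0)
  Group 2: 'b' x 4 (positions 1-4)
  Group 3: 'c' x 3 (positions 5-7)
Total groups: 3

3


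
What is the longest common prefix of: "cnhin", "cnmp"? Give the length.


Words: cnhin, cnmp
  Position 0: all 'c' => match
  Position 1: all 'n' => match
  Position 2: ('h', 'm') => mismatch, stop
LCP = "cn" (length 2)

2


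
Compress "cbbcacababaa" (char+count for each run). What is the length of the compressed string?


Input: cbbcacababaa
Runs:
  'c' x 1 => "c1"
  'b' x 2 => "b2"
  'c' x 1 => "c1"
  'a' x 1 => "a1"
  'c' x 1 => "c1"
  'a' x 1 => "a1"
  'b' x 1 => "b1"
  'a' x 1 => "a1"
  'b' x 1 => "b1"
  'a' x 2 => "a2"
Compressed: "c1b2c1a1c1a1b1a1b1a2"
Compressed length: 20

20


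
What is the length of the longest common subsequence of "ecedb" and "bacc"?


LCS of "ecedb" and "bacc"
DP table:
           b    a    c    c
      0    0    0    0    0
  e   0    0    0    0    0
  c   0    0    0    1    1
  e   0    0    0    1    1
  d   0    0    0    1    1
  b   0    1    1    1    1
LCS length = dp[5][4] = 1

1


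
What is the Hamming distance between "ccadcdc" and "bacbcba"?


Comparing "ccadcdc" and "bacbcba" position by position:
  Position 0: 'c' vs 'b' => differ
  Position 1: 'c' vs 'a' => differ
  Position 2: 'a' vs 'c' => differ
  Position 3: 'd' vs 'b' => differ
  Position 4: 'c' vs 'c' => same
  Position 5: 'd' vs 'b' => differ
  Position 6: 'c' vs 'a' => differ
Total differences (Hamming distance): 6

6


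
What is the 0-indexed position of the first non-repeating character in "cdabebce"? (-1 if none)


Input: cdabebce
Character frequencies:
  'a': 1
  'b': 2
  'c': 2
  'd': 1
  'e': 2
Scanning left to right for freq == 1:
  Position 0 ('c'): freq=2, skip
  Position 1 ('d'): unique! => answer = 1

1


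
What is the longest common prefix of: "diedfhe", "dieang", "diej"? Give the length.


Words: diedfhe, dieang, diej
  Position 0: all 'd' => match
  Position 1: all 'i' => match
  Position 2: all 'e' => match
  Position 3: ('d', 'a', 'j') => mismatch, stop
LCP = "die" (length 3)

3


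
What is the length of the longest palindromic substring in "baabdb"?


Input: "baabdb"
Checking substrings for palindromes:
  [0:4] "baab" (len 4) => palindrome
  [3:6] "bdb" (len 3) => palindrome
  [1:3] "aa" (len 2) => palindrome
Longest palindromic substring: "baab" with length 4

4


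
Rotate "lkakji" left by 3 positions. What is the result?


Input: "lkakji", rotate left by 3
First 3 characters: "lka"
Remaining characters: "kji"
Concatenate remaining + first: "kji" + "lka" = "kjilka"

kjilka


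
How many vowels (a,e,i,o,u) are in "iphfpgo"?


Input: iphfpgo
Checking each character:
  'i' at position 0: vowel (running total: 1)
  'p' at position 1: consonant
  'h' at position 2: consonant
  'f' at position 3: consonant
  'p' at position 4: consonant
  'g' at position 5: consonant
  'o' at position 6: vowel (running total: 2)
Total vowels: 2

2


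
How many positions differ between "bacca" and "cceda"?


Comparing "bacca" and "cceda" position by position:
  Position 0: 'b' vs 'c' => DIFFER
  Position 1: 'a' vs 'c' => DIFFER
  Position 2: 'c' vs 'e' => DIFFER
  Position 3: 'c' vs 'd' => DIFFER
  Position 4: 'a' vs 'a' => same
Positions that differ: 4

4


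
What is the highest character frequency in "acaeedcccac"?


Input: acaeedcccac
Character counts:
  'a': 3
  'c': 5
  'd': 1
  'e': 2
Maximum frequency: 5

5


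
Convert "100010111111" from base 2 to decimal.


Input: "100010111111" in base 2
Positional expansion:
  Digit '1' (value 1) x 2^11 = 2048
  Digit '0' (value 0) x 2^10 = 0
  Digit '0' (value 0) x 2^9 = 0
  Digit '0' (value 0) x 2^8 = 0
  Digit '1' (value 1) x 2^7 = 128
  Digit '0' (value 0) x 2^6 = 0
  Digit '1' (value 1) x 2^5 = 32
  Digit '1' (value 1) x 2^4 = 16
  Digit '1' (value 1) x 2^3 = 8
  Digit '1' (value 1) x 2^2 = 4
  Digit '1' (value 1) x 2^1 = 2
  Digit '1' (value 1) x 2^0 = 1
Sum = 2239

2239


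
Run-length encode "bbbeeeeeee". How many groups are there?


Input: bbbeeeeeee
Scanning for consecutive runs:
  Group 1: 'b' x 3 (positions 0-2)
  Group 2: 'e' x 7 (positions 3-9)
Total groups: 2

2


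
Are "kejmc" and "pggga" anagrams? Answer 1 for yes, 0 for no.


Strings: "kejmc", "pggga"
Sorted first:  cejkm
Sorted second: agggp
Differ at position 0: 'c' vs 'a' => not anagrams

0


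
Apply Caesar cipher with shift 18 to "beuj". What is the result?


Caesar cipher: shift "beuj" by 18
  'b' (pos 1) + 18 = pos 19 = 't'
  'e' (pos 4) + 18 = pos 22 = 'w'
  'u' (pos 20) + 18 = pos 12 = 'm'
  'j' (pos 9) + 18 = pos 1 = 'b'
Result: twmb

twmb


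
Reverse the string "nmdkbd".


Input: nmdkbd
Reading characters right to left:
  Position 5: 'd'
  Position 4: 'b'
  Position 3: 'k'
  Position 2: 'd'
  Position 1: 'm'
  Position 0: 'n'
Reversed: dbkdmn

dbkdmn


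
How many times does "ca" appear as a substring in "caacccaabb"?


Searching for "ca" in "caacccaabb"
Scanning each position:
  Position 0: "ca" => MATCH
  Position 1: "aa" => no
  Position 2: "ac" => no
  Position 3: "cc" => no
  Position 4: "cc" => no
  Position 5: "ca" => MATCH
  Position 6: "aa" => no
  Position 7: "ab" => no
  Position 8: "bb" => no
Total occurrences: 2

2


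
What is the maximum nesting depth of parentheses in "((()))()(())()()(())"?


Input: "((()))()(())()()(())"
Tracking depth:
  Position 0 '(': depth becomes 1
  Position 1 '(': depth becomes 2
  Position 2 '(': depth becomes 3
  Position 3 ')': depth becomes 2
  Position 4 ')': depth becomes 1
  Position 5 ')': depth becomes 0
  Position 6 '(': depth becomes 1
  Position 7 ')': depth becomes 0
  Position 8 '(': depth becomes 1
  Position 9 '(': depth becomes 2
  Position 10 ')': depth becomes 1
  Position 11 ')': depth becomes 0
  Position 12 '(': depth becomes 1
  Position 13 ')': depth becomes 0
  Position 14 '(': depth becomes 1
  Position 15 ')': depth becomes 0
  Position 16 '(': depth becomes 1
  Position 17 '(': depth becomes 2
  Position 18 ')': depth becomes 1
  Position 19 ')': depth becomes 0
Maximum depth reached: 3

3


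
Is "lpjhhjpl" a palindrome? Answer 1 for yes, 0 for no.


Input: lpjhhjpl
Reversed: lpjhhjpl
  Compare pos 0 ('l') with pos 7 ('l'): match
  Compare pos 1 ('p') with pos 6 ('p'): match
  Compare pos 2 ('j') with pos 5 ('j'): match
  Compare pos 3 ('h') with pos 4 ('h'): match
Result: palindrome

1


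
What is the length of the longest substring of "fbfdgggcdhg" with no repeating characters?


Input: "fbfdgggcdhg"
Sliding window (track last position of each char):
  Position 0 ('f'): window [0,0] length 1 -- new best
  Position 1 ('b'): window [0,1] length 2 -- new best
  Position 2 ('f'): repeat (last at 0), move window start to 1
  Position 2 ('f'): window [1,2] length 2
  Position 3 ('d'): window [1,3] length 3 -- new best
  Position 4 ('g'): window [1,4] length 4 -- new best
  Position 5 ('g'): repeat (last at 4), move window start to 5
  Position 5 ('g'): window [5,5] length 1
  Position 6 ('g'): repeat (last at 5), move window start to 6
  Position 6 ('g'): window [6,6] length 1
  Position 7 ('c'): window [6,7] length 2
  Position 8 ('d'): window [6,8] length 3
  Position 9 ('h'): window [6,9] length 4
  Position 10 ('g'): repeat (last at 6), move window start to 7
  Position 10 ('g'): window [7,10] length 4
Longest substring with no repeats: "bfdg" with length 4

4


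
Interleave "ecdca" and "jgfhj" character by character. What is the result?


Interleaving "ecdca" and "jgfhj":
  Position 0: 'e' from first, 'j' from second => "ej"
  Position 1: 'c' from first, 'g' from second => "cg"
  Position 2: 'd' from first, 'f' from second => "df"
  Position 3: 'c' from first, 'h' from second => "ch"
  Position 4: 'a' from first, 'j' from second => "aj"
Result: ejcgdfchaj

ejcgdfchaj


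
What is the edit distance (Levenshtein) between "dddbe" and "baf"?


Computing edit distance: "dddbe" -> "baf"
DP table:
           b    a    f
      0    1    2    3
  d   1    1    2    3
  d   2    2    2    3
  d   3    3    3    3
  b   4    3    4    4
  e   5    4    4    5
Edit distance = dp[5][3] = 5

5


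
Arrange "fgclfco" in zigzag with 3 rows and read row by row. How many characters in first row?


Zigzag "fgclfco" into 3 rows:
Placing characters:
  'f' => row 0
  'g' => row 1
  'c' => row 2
  'l' => row 1
  'f' => row 0
  'c' => row 1
  'o' => row 2
Rows:
  Row 0: "ff"
  Row 1: "glc"
  Row 2: "co"
First row length: 2

2


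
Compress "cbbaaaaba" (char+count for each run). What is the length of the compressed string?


Input: cbbaaaaba
Runs:
  'c' x 1 => "c1"
  'b' x 2 => "b2"
  'a' x 4 => "a4"
  'b' x 1 => "b1"
  'a' x 1 => "a1"
Compressed: "c1b2a4b1a1"
Compressed length: 10

10


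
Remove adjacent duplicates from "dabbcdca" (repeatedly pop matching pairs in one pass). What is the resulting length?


Input: dabbcdca
Stack-based adjacent duplicate removal:
  Read 'd': push. Stack: d
  Read 'a': push. Stack: da
  Read 'b': push. Stack: dab
  Read 'b': matches stack top 'b' => pop. Stack: da
  Read 'c': push. Stack: dac
  Read 'd': push. Stack: dacd
  Read 'c': push. Stack: dacdc
  Read 'a': push. Stack: dacdca
Final stack: "dacdca" (length 6)

6


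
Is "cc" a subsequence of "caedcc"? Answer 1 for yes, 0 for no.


Check if "cc" is a subsequence of "caedcc"
Greedy scan:
  Position 0 ('c'): matches sub[0] = 'c'
  Position 1 ('a'): no match needed
  Position 2 ('e'): no match needed
  Position 3 ('d'): no match needed
  Position 4 ('c'): matches sub[1] = 'c'
  Position 5 ('c'): no match needed
All 2 characters matched => is a subsequence

1


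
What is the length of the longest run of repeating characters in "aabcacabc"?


Input: "aabcacabc"
Scanning for longest run:
  Position 1 ('a'): continues run of 'a', length=2
  Position 2 ('b'): new char, reset run to 1
  Position 3 ('c'): new char, reset run to 1
  Position 4 ('a'): new char, reset run to 1
  Position 5 ('c'): new char, reset run to 1
  Position 6 ('a'): new char, reset run to 1
  Position 7 ('b'): new char, reset run to 1
  Position 8 ('c'): new char, reset run to 1
Longest run: 'a' with length 2

2


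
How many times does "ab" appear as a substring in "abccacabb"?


Searching for "ab" in "abccacabb"
Scanning each position:
  Position 0: "ab" => MATCH
  Position 1: "bc" => no
  Position 2: "cc" => no
  Position 3: "ca" => no
  Position 4: "ac" => no
  Position 5: "ca" => no
  Position 6: "ab" => MATCH
  Position 7: "bb" => no
Total occurrences: 2

2


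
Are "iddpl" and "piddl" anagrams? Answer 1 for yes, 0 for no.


Strings: "iddpl", "piddl"
Sorted first:  ddilp
Sorted second: ddilp
Sorted forms match => anagrams

1


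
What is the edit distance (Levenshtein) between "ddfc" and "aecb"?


Computing edit distance: "ddfc" -> "aecb"
DP table:
           a    e    c    b
      0    1    2    3    4
  d   1    1    2    3    4
  d   2    2    2    3    4
  f   3    3    3    3    4
  c   4    4    4    3    4
Edit distance = dp[4][4] = 4

4


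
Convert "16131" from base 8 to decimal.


Input: "16131" in base 8
Positional expansion:
  Digit '1' (value 1) x 8^4 = 4096
  Digit '6' (value 6) x 8^3 = 3072
  Digit '1' (value 1) x 8^2 = 64
  Digit '3' (value 3) x 8^1 = 24
  Digit '1' (value 1) x 8^0 = 1
Sum = 7257

7257


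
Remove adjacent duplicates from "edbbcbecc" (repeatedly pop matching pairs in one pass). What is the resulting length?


Input: edbbcbecc
Stack-based adjacent duplicate removal:
  Read 'e': push. Stack: e
  Read 'd': push. Stack: ed
  Read 'b': push. Stack: edb
  Read 'b': matches stack top 'b' => pop. Stack: ed
  Read 'c': push. Stack: edc
  Read 'b': push. Stack: edcb
  Read 'e': push. Stack: edcbe
  Read 'c': push. Stack: edcbec
  Read 'c': matches stack top 'c' => pop. Stack: edcbe
Final stack: "edcbe" (length 5)

5


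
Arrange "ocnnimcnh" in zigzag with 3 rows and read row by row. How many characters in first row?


Zigzag "ocnnimcnh" into 3 rows:
Placing characters:
  'o' => row 0
  'c' => row 1
  'n' => row 2
  'n' => row 1
  'i' => row 0
  'm' => row 1
  'c' => row 2
  'n' => row 1
  'h' => row 0
Rows:
  Row 0: "oih"
  Row 1: "cnmn"
  Row 2: "nc"
First row length: 3

3


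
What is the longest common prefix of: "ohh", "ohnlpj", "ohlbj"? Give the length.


Words: ohh, ohnlpj, ohlbj
  Position 0: all 'o' => match
  Position 1: all 'h' => match
  Position 2: ('h', 'n', 'l') => mismatch, stop
LCP = "oh" (length 2)

2


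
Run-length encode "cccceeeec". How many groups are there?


Input: cccceeeec
Scanning for consecutive runs:
  Group 1: 'c' x 4 (positions 0-3)
  Group 2: 'e' x 4 (positions 4-7)
  Group 3: 'c' x 1 (positions 8-8)
Total groups: 3

3


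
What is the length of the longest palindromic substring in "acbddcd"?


Input: "acbddcd"
Checking substrings for palindromes:
  [4:7] "dcd" (len 3) => palindrome
  [3:5] "dd" (len 2) => palindrome
Longest palindromic substring: "dcd" with length 3

3


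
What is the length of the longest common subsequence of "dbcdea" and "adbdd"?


LCS of "dbcdea" and "adbdd"
DP table:
           a    d    b    d    d
      0    0    0    0    0    0
  d   0    0    1    1    1    1
  b   0    0    1    2    2    2
  c   0    0    1    2    2    2
  d   0    0    1    2    3    3
  e   0    0    1    2    3    3
  a   0    1    1    2    3    3
LCS length = dp[6][5] = 3

3


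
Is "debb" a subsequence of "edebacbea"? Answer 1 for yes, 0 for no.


Check if "debb" is a subsequence of "edebacbea"
Greedy scan:
  Position 0 ('e'): no match needed
  Position 1 ('d'): matches sub[0] = 'd'
  Position 2 ('e'): matches sub[1] = 'e'
  Position 3 ('b'): matches sub[2] = 'b'
  Position 4 ('a'): no match needed
  Position 5 ('c'): no match needed
  Position 6 ('b'): matches sub[3] = 'b'
  Position 7 ('e'): no match needed
  Position 8 ('a'): no match needed
All 4 characters matched => is a subsequence

1


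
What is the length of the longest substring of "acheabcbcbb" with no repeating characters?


Input: "acheabcbcbb"
Sliding window (track last position of each char):
  Position 0 ('a'): window [0,0] length 1 -- new best
  Position 1 ('c'): window [0,1] length 2 -- new best
  Position 2 ('h'): window [0,2] length 3 -- new best
  Position 3 ('e'): window [0,3] length 4 -- new best
  Position 4 ('a'): repeat (last at 0), move window start to 1
  Position 4 ('a'): window [1,4] length 4
  Position 5 ('b'): window [1,5] length 5 -- new best
  Position 6 ('c'): repeat (last at 1), move window start to 2
  Position 6 ('c'): window [2,6] length 5
  Position 7 ('b'): repeat (last at 5), move window start to 6
  Position 7 ('b'): window [6,7] length 2
  Position 8 ('c'): repeat (last at 6), move window start to 7
  Position 8 ('c'): window [7,8] length 2
  Position 9 ('b'): repeat (last at 7), move window start to 8
  Position 9 ('b'): window [8,9] length 2
  Position 10 ('b'): repeat (last at 9), move window start to 10
  Position 10 ('b'): window [10,10] length 1
Longest substring with no repeats: "cheab" with length 5

5


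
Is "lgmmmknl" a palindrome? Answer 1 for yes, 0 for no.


Input: lgmmmknl
Reversed: lnkmmmgl
  Compare pos 0 ('l') with pos 7 ('l'): match
  Compare pos 1 ('g') with pos 6 ('n'): MISMATCH
  Compare pos 2 ('m') with pos 5 ('k'): MISMATCH
  Compare pos 3 ('m') with pos 4 ('m'): match
Result: not a palindrome

0


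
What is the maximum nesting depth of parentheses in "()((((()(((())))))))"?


Input: "()((((()(((())))))))"
Tracking depth:
  Position 0 '(': depth becomes 1
  Position 1 ')': depth becomes 0
  Position 2 '(': depth becomes 1
  Position 3 '(': depth becomes 2
  Position 4 '(': depth becomes 3
  Position 5 '(': depth becomes 4
  Position 6 '(': depth becomes 5
  Position 7 ')': depth becomes 4
  Position 8 '(': depth becomes 5
  Position 9 '(': depth becomes 6
  Position 10 '(': depth becomes 7
  Position 11 '(': depth becomes 8
  Position 12 ')': depth becomes 7
  Position 13 ')': depth becomes 6
  Position 14 ')': depth becomes 5
  Position 15 ')': depth becomes 4
  Position 16 ')': depth becomes 3
  Position 17 ')': depth becomes 2
  Position 18 ')': depth becomes 1
  Position 19 ')': depth becomes 0
Maximum depth reached: 8

8
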